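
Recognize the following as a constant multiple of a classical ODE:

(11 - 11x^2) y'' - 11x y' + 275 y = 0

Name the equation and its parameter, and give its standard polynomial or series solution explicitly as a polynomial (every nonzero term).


All three coefficients share the factor 11; dividing through by 11 gives  (1 - x^2) y'' - x y' + 25 y = 0.
This matches the Chebyshev equation (1 - x^2) y'' - x y' + n^2 y = 0 (note the -x y' term, not -2x y') with n^2 = 25, so n = 5; the polynomial solution is T_5(x).
With y = sum_k a_k x^k, matching x^k gives (k+2)(k+1) a_{k+2} = (k^2 - n^2) a_k = (k - 5)(k + 5) a_k. The right side vanishes at k = 5, so the series with the parity of 5 terminates at degree 5.
Standard normalization: leading coefficient of T_n is 2^(n-1), so a_5 = 2^4 = 16. Work downward with a_k = (k+1)(k+2) a_{k+2} / ((k - 5)(k + 5)):
  a_3 = (4)(5)(16) / ((3 - 5)(3 + 5)) = 320/(-16) = -20
  a_1 = (2)(3)(-20) / ((1 - 5)(1 + 5)) = -120/(-24) = 5
Hence T_5(x) = 16 x^5 - 20 x^3 + 5 x.

T_5(x); series = 16 x^5 - 20 x^3 + 5 x


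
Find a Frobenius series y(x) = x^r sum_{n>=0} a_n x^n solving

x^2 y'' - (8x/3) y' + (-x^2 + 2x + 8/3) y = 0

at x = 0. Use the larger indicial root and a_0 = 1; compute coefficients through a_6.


Write in Frobenius form y'' + (p(x)/x) y' + (q(x)/x^2) y = 0:
  p(x) = -8/3,  q(x) = -x^2 + 2x + 8/3.
Indicial equation: r(r-1) + (-8/3) r + (8/3) = 0 -> roots r_1 = 8/3, r_2 = 1.
Take r = r_1 = 8/3. Let y(x) = x^r sum_{n>=0} a_n x^n with a_0 = 1.
Substitute y = x^r sum a_n x^n and match x^{r+n}. The recurrence is
  D(n) a_n + 2 a_{n-1} - 1 a_{n-2} = 0,  where D(n) = (r+n)(r+n-1) + (-8/3)(r+n) + (8/3).
  a_n = [-2 a_{n-1} + 1 a_{n-2}] / D(n).
Since the indicial polynomial factors as (r - r_1)(r - r_2), D(n) = (r_1 + n - r_1)(r_1 + n - r_2) = n(n + 5/3).
Evaluating step by step (a_0 = 1):
  n = 1: D(1) = 1(1 + 5/3) = 8/3; numerator = -2(1) = -2; a_1 = (-2)/(8/3) = -3/4
  n = 2: D(2) = 2(2 + 5/3) = 22/3; numerator = -2(-3/4) + 1(1) = 5/2; a_2 = (5/2)/(22/3) = 15/44
  n = 3: D(3) = 3(3 + 5/3) = 14; numerator = -2(15/44) + 1(-3/4) = -63/44; a_3 = (-63/44)/(14) = -9/88
  n = 4: D(4) = 4(4 + 5/3) = 68/3; numerator = -2(-9/88) + 1(15/44) = 6/11; a_4 = (6/11)/(68/3) = 9/374
  n = 5: D(5) = 5(5 + 5/3) = 100/3; numerator = -2(9/374) + 1(-9/88) = -225/1496; a_5 = (-225/1496)/(100/3) = -27/5984
  n = 6: D(6) = 6(6 + 5/3) = 46; numerator = -2(-27/5984) + 1(9/374) = 9/272; a_6 = (9/272)/(46) = 9/12512

r = 8/3; a_0 = 1; a_1 = -3/4; a_2 = 15/44; a_3 = -9/88; a_4 = 9/374; a_5 = -27/5984; a_6 = 9/12512


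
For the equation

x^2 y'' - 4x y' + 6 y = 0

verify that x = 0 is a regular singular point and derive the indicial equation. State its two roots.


Divide by x^2 to reach normal form y'' + P_1(x) y' + P_2(x) y = 0 with P_1(x) = -4/x and P_2(x) = 6/x^2.
x = 0 is a singular point because the y'-coefficient -4/x has a pole at x = 0 and the y-coefficient 6/x^2 has a pole at x = 0.
It is a regular singular point because x P_1(x) = p(x) = -4 and x^2 P_2(x) = q(x) = 6 are polynomials, hence analytic at x = 0.
p(0) = -4,  q(0) = 6.
Indicial equation: r(r-1) + p(0) r + q(0) = 0, i.e. r^2 + (p(0) - 1) r + q(0) = 0, i.e. r^2 - 5 r + 6 = 0.
Discriminant: (-5)^2 - 4(6) = 1, so r = (5 ± 1)/2.
Solving: r_1 = 3, r_2 = 2.

indicial: r^2 - 5 r + 6 = 0; roots r_1 = 3, r_2 = 2


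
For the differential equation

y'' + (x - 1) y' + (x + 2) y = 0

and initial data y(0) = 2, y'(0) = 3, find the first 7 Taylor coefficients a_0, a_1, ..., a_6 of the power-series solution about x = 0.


Ansatz: y(x) = sum_{n>=0} a_n x^n, so y'(x) = sum_{n>=1} n a_n x^(n-1) and y''(x) = sum_{n>=2} n(n-1) a_n x^(n-2).
Substitute into P(x) y'' + Q(x) y' + R(x) y = 0 with P(x) = 1, Q(x) = x - 1, R(x) = x + 2, and match powers of x.
Initial conditions: a_0 = 2, a_1 = 3.
Setting the coefficient of each power of x to zero and solving order by order (substituting the coefficients already found):
  x^0: 2 a_2 - a_1 + 2 a_0 = 0  ->  2 a_2 = a_1 - 2 a_0 = -1  ->  a_2 = -1/2
  x^1: 6 a_3 - 2 a_2 + 3 a_1 + a_0 = 0  ->  6 a_3 = 2 a_2 - 3 a_1 - a_0 = -12  ->  a_3 = -2
  x^2: 12 a_4 - 3 a_3 + 4 a_2 + a_1 = 0  ->  12 a_4 = 3 a_3 - 4 a_2 - a_1 = -7  ->  a_4 = -7/12
  x^3: 20 a_5 - 4 a_4 + 5 a_3 + a_2 = 0  ->  20 a_5 = 4 a_4 - 5 a_3 - a_2 = 49/6  ->  a_5 = 49/120
  x^4: 30 a_6 - 5 a_5 + 6 a_4 + a_3 = 0  ->  30 a_6 = 5 a_5 - 6 a_4 - a_3 = 181/24  ->  a_6 = 181/720
Truncated series: y(x) = 2 + 3 x - (1/2) x^2 - 2 x^3 - (7/12) x^4 + (49/120) x^5 + (181/720) x^6 + O(x^7).

a_0 = 2; a_1 = 3; a_2 = -1/2; a_3 = -2; a_4 = -7/12; a_5 = 49/120; a_6 = 181/720


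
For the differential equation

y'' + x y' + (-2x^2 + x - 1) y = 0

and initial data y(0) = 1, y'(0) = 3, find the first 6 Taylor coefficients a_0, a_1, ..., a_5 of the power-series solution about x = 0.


Ansatz: y(x) = sum_{n>=0} a_n x^n, so y'(x) = sum_{n>=1} n a_n x^(n-1) and y''(x) = sum_{n>=2} n(n-1) a_n x^(n-2).
Substitute into P(x) y'' + Q(x) y' + R(x) y = 0 with P(x) = 1, Q(x) = x, R(x) = -2x^2 + x - 1, and match powers of x.
Initial conditions: a_0 = 1, a_1 = 3.
Setting the coefficient of each power of x to zero and solving order by order (substituting the coefficients already found):
  x^0: 2 a_2 - a_0 = 0  ->  2 a_2 = a_0 = 1  ->  a_2 = 1/2
  x^1: 6 a_3 + a_0 = 0  ->  6 a_3 = -a_0 = -1  ->  a_3 = -1/6
  x^2: 12 a_4 + a_2 + a_1 - 2 a_0 = 0  ->  12 a_4 = -a_2 - a_1 + 2 a_0 = -3/2  ->  a_4 = -1/8
  x^3: 20 a_5 + 2 a_3 + a_2 - 2 a_1 = 0  ->  20 a_5 = -2 a_3 - a_2 + 2 a_1 = 35/6  ->  a_5 = 7/24
Truncated series: y(x) = 1 + 3 x + (1/2) x^2 - (1/6) x^3 - (1/8) x^4 + (7/24) x^5 + O(x^6).

a_0 = 1; a_1 = 3; a_2 = 1/2; a_3 = -1/6; a_4 = -1/8; a_5 = 7/24


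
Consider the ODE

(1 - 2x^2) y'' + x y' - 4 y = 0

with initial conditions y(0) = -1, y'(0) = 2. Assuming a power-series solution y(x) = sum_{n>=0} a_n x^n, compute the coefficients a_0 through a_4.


Ansatz: y(x) = sum_{n>=0} a_n x^n, so y'(x) = sum_{n>=1} n a_n x^(n-1) and y''(x) = sum_{n>=2} n(n-1) a_n x^(n-2).
Substitute into P(x) y'' + Q(x) y' + R(x) y = 0 with P(x) = 1 - 2x^2, Q(x) = x, R(x) = -4, and match powers of x.
Initial conditions: a_0 = -1, a_1 = 2.
Setting the coefficient of each power of x to zero and solving order by order (substituting the coefficients already found):
  x^0: 2 a_2 - 4 a_0 = 0  ->  2 a_2 = 4 a_0 = -4  ->  a_2 = -2
  x^1: 6 a_3 - 3 a_1 = 0  ->  6 a_3 = 3 a_1 = 6  ->  a_3 = 1
  x^2: 12 a_4 - 6 a_2 = 0  ->  12 a_4 = 6 a_2 = -12  ->  a_4 = -1
Truncated series: y(x) = -1 + 2 x - 2 x^2 + x^3 - x^4 + O(x^5).

a_0 = -1; a_1 = 2; a_2 = -2; a_3 = 1; a_4 = -1


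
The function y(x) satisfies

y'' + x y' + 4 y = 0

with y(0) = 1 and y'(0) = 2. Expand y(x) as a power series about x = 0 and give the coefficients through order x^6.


Ansatz: y(x) = sum_{n>=0} a_n x^n, so y'(x) = sum_{n>=1} n a_n x^(n-1) and y''(x) = sum_{n>=2} n(n-1) a_n x^(n-2).
Substitute into P(x) y'' + Q(x) y' + R(x) y = 0 with P(x) = 1, Q(x) = x, R(x) = 4, and match powers of x.
Initial conditions: a_0 = 1, a_1 = 2.
Setting the coefficient of each power of x to zero and solving order by order (substituting the coefficients already found):
  x^0: 2 a_2 + 4 a_0 = 0  ->  2 a_2 = -4 a_0 = -4  ->  a_2 = -2
  x^1: 6 a_3 + 5 a_1 = 0  ->  6 a_3 = -5 a_1 = -10  ->  a_3 = -5/3
  x^2: 12 a_4 + 6 a_2 = 0  ->  12 a_4 = -6 a_2 = 12  ->  a_4 = 1
  x^3: 20 a_5 + 7 a_3 = 0  ->  20 a_5 = -7 a_3 = 35/3  ->  a_5 = 7/12
  x^4: 30 a_6 + 8 a_4 = 0  ->  30 a_6 = -8 a_4 = -8  ->  a_6 = -4/15
Truncated series: y(x) = 1 + 2 x - 2 x^2 - (5/3) x^3 + x^4 + (7/12) x^5 - (4/15) x^6 + O(x^7).

a_0 = 1; a_1 = 2; a_2 = -2; a_3 = -5/3; a_4 = 1; a_5 = 7/12; a_6 = -4/15


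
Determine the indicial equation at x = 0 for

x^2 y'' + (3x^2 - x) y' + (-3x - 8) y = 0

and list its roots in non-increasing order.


Divide by x^2 to reach normal form y'' + P_1(x) y' + P_2(x) y = 0 with P_1(x) = 3 - 1/x and P_2(x) = -3/x - 8/x^2.
x = 0 is a singular point because the y'-coefficient 3 - 1/x has a pole at x = 0 and the y-coefficient -3/x - 8/x^2 has a pole at x = 0.
It is a regular singular point because x P_1(x) = p(x) = 3x - 1 and x^2 P_2(x) = q(x) = -3x - 8 are polynomials, hence analytic at x = 0.
p(0) = -1,  q(0) = -8.
Indicial equation: r(r-1) + p(0) r + q(0) = 0, i.e. r^2 + (p(0) - 1) r + q(0) = 0, i.e. r^2 - 2 r - 8 = 0.
Discriminant: (-2)^2 - 4(-8) = 36, so r = (2 ± 6)/2.
Solving: r_1 = 4, r_2 = -2.

indicial: r^2 - 2 r - 8 = 0; roots r_1 = 4, r_2 = -2


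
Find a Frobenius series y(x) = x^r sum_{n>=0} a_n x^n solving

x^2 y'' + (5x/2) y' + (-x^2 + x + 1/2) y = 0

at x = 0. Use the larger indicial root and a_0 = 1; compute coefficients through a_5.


Write in Frobenius form y'' + (p(x)/x) y' + (q(x)/x^2) y = 0:
  p(x) = 5/2,  q(x) = -x^2 + x + 1/2.
Indicial equation: r(r-1) + (5/2) r + (1/2) = 0 -> roots r_1 = -1/2, r_2 = -1.
Take r = r_1 = -1/2. Let y(x) = x^r sum_{n>=0} a_n x^n with a_0 = 1.
Substitute y = x^r sum a_n x^n and match x^{r+n}. The recurrence is
  D(n) a_n + 1 a_{n-1} - 1 a_{n-2} = 0,  where D(n) = (r+n)(r+n-1) + (5/2)(r+n) + (1/2).
  a_n = [-1 a_{n-1} + 1 a_{n-2}] / D(n).
Since the indicial polynomial factors as (r - r_1)(r - r_2), D(n) = (r_1 + n - r_1)(r_1 + n - r_2) = n(n + 1/2).
Evaluating step by step (a_0 = 1):
  n = 1: D(1) = 1(1 + 1/2) = 3/2; numerator = -1(1) = -1; a_1 = (-1)/(3/2) = -2/3
  n = 2: D(2) = 2(2 + 1/2) = 5; numerator = -1(-2/3) + 1(1) = 5/3; a_2 = (5/3)/(5) = 1/3
  n = 3: D(3) = 3(3 + 1/2) = 21/2; numerator = -1(1/3) + 1(-2/3) = -1; a_3 = (-1)/(21/2) = -2/21
  n = 4: D(4) = 4(4 + 1/2) = 18; numerator = -1(-2/21) + 1(1/3) = 3/7; a_4 = (3/7)/(18) = 1/42
  n = 5: D(5) = 5(5 + 1/2) = 55/2; numerator = -1(1/42) + 1(-2/21) = -5/42; a_5 = (-5/42)/(55/2) = -1/231

r = -1/2; a_0 = 1; a_1 = -2/3; a_2 = 1/3; a_3 = -2/21; a_4 = 1/42; a_5 = -1/231


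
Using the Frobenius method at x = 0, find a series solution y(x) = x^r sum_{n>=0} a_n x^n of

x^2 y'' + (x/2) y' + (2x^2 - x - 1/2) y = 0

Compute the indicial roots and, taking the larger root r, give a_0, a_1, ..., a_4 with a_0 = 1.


Write in Frobenius form y'' + (p(x)/x) y' + (q(x)/x^2) y = 0:
  p(x) = 1/2,  q(x) = 2x^2 - x - 1/2.
Indicial equation: r(r-1) + (1/2) r + (-1/2) = 0 -> roots r_1 = 1, r_2 = -1/2.
Take r = r_1 = 1. Let y(x) = x^r sum_{n>=0} a_n x^n with a_0 = 1.
Substitute y = x^r sum a_n x^n and match x^{r+n}. The recurrence is
  D(n) a_n - 1 a_{n-1} + 2 a_{n-2} = 0,  where D(n) = (r+n)(r+n-1) + (1/2)(r+n) + (-1/2).
  a_n = [1 a_{n-1} - 2 a_{n-2}] / D(n).
Since the indicial polynomial factors as (r - r_1)(r - r_2), D(n) = (r_1 + n - r_1)(r_1 + n - r_2) = n(n + 3/2).
Evaluating step by step (a_0 = 1):
  n = 1: D(1) = 1(1 + 3/2) = 5/2; numerator = 1(1) = 1; a_1 = (1)/(5/2) = 2/5
  n = 2: D(2) = 2(2 + 3/2) = 7; numerator = 1(2/5) - 2(1) = -8/5; a_2 = (-8/5)/(7) = -8/35
  n = 3: D(3) = 3(3 + 3/2) = 27/2; numerator = 1(-8/35) - 2(2/5) = -36/35; a_3 = (-36/35)/(27/2) = -8/105
  n = 4: D(4) = 4(4 + 3/2) = 22; numerator = 1(-8/105) - 2(-8/35) = 8/21; a_4 = (8/21)/(22) = 4/231

r = 1; a_0 = 1; a_1 = 2/5; a_2 = -8/35; a_3 = -8/105; a_4 = 4/231


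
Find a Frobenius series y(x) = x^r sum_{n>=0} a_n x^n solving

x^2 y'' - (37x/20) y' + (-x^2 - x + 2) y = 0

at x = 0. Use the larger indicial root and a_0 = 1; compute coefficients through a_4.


Write in Frobenius form y'' + (p(x)/x) y' + (q(x)/x^2) y = 0:
  p(x) = -37/20,  q(x) = -x^2 - x + 2.
Indicial equation: r(r-1) + (-37/20) r + (2) = 0 -> roots r_1 = 8/5, r_2 = 5/4.
Take r = r_1 = 8/5. Let y(x) = x^r sum_{n>=0} a_n x^n with a_0 = 1.
Substitute y = x^r sum a_n x^n and match x^{r+n}. The recurrence is
  D(n) a_n - 1 a_{n-1} - 1 a_{n-2} = 0,  where D(n) = (r+n)(r+n-1) + (-37/20)(r+n) + (2).
  a_n = [1 a_{n-1} + 1 a_{n-2}] / D(n).
Since the indicial polynomial factors as (r - r_1)(r - r_2), D(n) = (r_1 + n - r_1)(r_1 + n - r_2) = n(n + 7/20).
Evaluating step by step (a_0 = 1):
  n = 1: D(1) = 1(1 + 7/20) = 27/20; numerator = 1(1) = 1; a_1 = (1)/(27/20) = 20/27
  n = 2: D(2) = 2(2 + 7/20) = 47/10; numerator = 1(20/27) + 1(1) = 47/27; a_2 = (47/27)/(47/10) = 10/27
  n = 3: D(3) = 3(3 + 7/20) = 201/20; numerator = 1(10/27) + 1(20/27) = 10/9; a_3 = (10/9)/(201/20) = 200/1809
  n = 4: D(4) = 4(4 + 7/20) = 87/5; numerator = 1(200/1809) + 1(10/27) = 290/603; a_4 = (290/603)/(87/5) = 50/1809

r = 8/5; a_0 = 1; a_1 = 20/27; a_2 = 10/27; a_3 = 200/1809; a_4 = 50/1809


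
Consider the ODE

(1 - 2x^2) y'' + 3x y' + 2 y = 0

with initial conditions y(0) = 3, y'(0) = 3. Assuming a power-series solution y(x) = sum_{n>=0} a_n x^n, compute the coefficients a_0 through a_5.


Ansatz: y(x) = sum_{n>=0} a_n x^n, so y'(x) = sum_{n>=1} n a_n x^(n-1) and y''(x) = sum_{n>=2} n(n-1) a_n x^(n-2).
Substitute into P(x) y'' + Q(x) y' + R(x) y = 0 with P(x) = 1 - 2x^2, Q(x) = 3x, R(x) = 2, and match powers of x.
Initial conditions: a_0 = 3, a_1 = 3.
Setting the coefficient of each power of x to zero and solving order by order (substituting the coefficients already found):
  x^0: 2 a_2 + 2 a_0 = 0  ->  2 a_2 = -2 a_0 = -6  ->  a_2 = -3
  x^1: 6 a_3 + 5 a_1 = 0  ->  6 a_3 = -5 a_1 = -15  ->  a_3 = -5/2
  x^2: 12 a_4 + 4 a_2 = 0  ->  12 a_4 = -4 a_2 = 12  ->  a_4 = 1
  x^3: 20 a_5 - a_3 = 0  ->  20 a_5 = a_3 = -5/2  ->  a_5 = -1/8
Truncated series: y(x) = 3 + 3 x - 3 x^2 - (5/2) x^3 + x^4 - (1/8) x^5 + O(x^6).

a_0 = 3; a_1 = 3; a_2 = -3; a_3 = -5/2; a_4 = 1; a_5 = -1/8


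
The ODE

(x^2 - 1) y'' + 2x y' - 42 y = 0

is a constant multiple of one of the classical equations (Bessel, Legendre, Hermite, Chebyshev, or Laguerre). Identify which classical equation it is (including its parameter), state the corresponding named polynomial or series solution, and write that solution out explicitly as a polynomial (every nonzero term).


All three coefficients share the factor -1; dividing through by -1 gives  (1 - x^2) y'' - 2x y' + 42 y = 0.
This matches the Legendre equation (1 - x^2) y'' - 2x y' + n(n+1) y = 0 (note the -2x y' term) with n(n+1) = 42, so n = 6; the polynomial solution is P_6(x).
With y = sum_k a_k x^k, matching x^k gives (k+2)(k+1) a_{k+2} = [k(k+1) - n(n+1)] a_k = (k - 6)(k + 7) a_k. The right side vanishes at k = 6, so the series with the parity of 6 terminates at degree 6.
Standard normalization (P_n(1) = 1): leading coefficient (2n)!/(2^n (n!)^2) = 479001600/(64*518400) = 231/16, so a_6 = 231/16. Work downward with a_k = (k+1)(k+2) a_{k+2} / ((k - 6)(k + 7)):
  a_4 = (5)(6)(231/16) / ((4 - 6)(4 + 7)) = (3465/8)/(-22) = -315/16
  a_2 = (3)(4)(-315/16) / ((2 - 6)(2 + 7)) = (-945/4)/(-36) = 105/16
  a_0 = (1)(2)(105/16) / ((0 - 6)(0 + 7)) = (105/8)/(-42) = -5/16
Hence P_6(x) = 231 x^6/16 - 315 x^4/16 + 105 x^2/16 - 5/16.

P_6(x); series = 231 x^6/16 - 315 x^4/16 + 105 x^2/16 - 5/16


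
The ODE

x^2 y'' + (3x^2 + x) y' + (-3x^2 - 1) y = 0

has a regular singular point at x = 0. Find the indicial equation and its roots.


Divide by x^2 to reach normal form y'' + P_1(x) y' + P_2(x) y = 0 with P_1(x) = 3 + 1/x and P_2(x) = -3 - 1/x^2.
x = 0 is a singular point because the y'-coefficient 3 + 1/x has a pole at x = 0 and the y-coefficient -3 - 1/x^2 has a pole at x = 0.
It is a regular singular point because x P_1(x) = p(x) = 3x + 1 and x^2 P_2(x) = q(x) = -3x^2 - 1 are polynomials, hence analytic at x = 0.
p(0) = 1,  q(0) = -1.
Indicial equation: r(r-1) + p(0) r + q(0) = 0, i.e. r^2 + (p(0) - 1) r + q(0) = 0, i.e. r^2 - 1 = 0.
Discriminant: (0)^2 - 4(-1) = 4, so r = (0 ± 2)/2.
Solving: r_1 = 1, r_2 = -1.

indicial: r^2 - 1 = 0; roots r_1 = 1, r_2 = -1


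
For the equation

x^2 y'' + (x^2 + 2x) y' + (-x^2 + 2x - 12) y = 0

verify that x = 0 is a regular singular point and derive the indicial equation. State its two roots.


Divide by x^2 to reach normal form y'' + P_1(x) y' + P_2(x) y = 0 with P_1(x) = 1 + 2/x and P_2(x) = -1 + 2/x - 12/x^2.
x = 0 is a singular point because the y'-coefficient 1 + 2/x has a pole at x = 0 and the y-coefficient -1 + 2/x - 12/x^2 has a pole at x = 0.
It is a regular singular point because x P_1(x) = p(x) = x + 2 and x^2 P_2(x) = q(x) = -x^2 + 2x - 12 are polynomials, hence analytic at x = 0.
p(0) = 2,  q(0) = -12.
Indicial equation: r(r-1) + p(0) r + q(0) = 0, i.e. r^2 + (p(0) - 1) r + q(0) = 0, i.e. r^2 + 1 r - 12 = 0.
Discriminant: (1)^2 - 4(-12) = 49, so r = (-1 ± 7)/2.
Solving: r_1 = 3, r_2 = -4.

indicial: r^2 + 1 r - 12 = 0; roots r_1 = 3, r_2 = -4


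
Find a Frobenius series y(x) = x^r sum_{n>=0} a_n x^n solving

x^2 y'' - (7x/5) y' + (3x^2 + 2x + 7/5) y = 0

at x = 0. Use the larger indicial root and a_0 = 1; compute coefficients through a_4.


Write in Frobenius form y'' + (p(x)/x) y' + (q(x)/x^2) y = 0:
  p(x) = -7/5,  q(x) = 3x^2 + 2x + 7/5.
Indicial equation: r(r-1) + (-7/5) r + (7/5) = 0 -> roots r_1 = 7/5, r_2 = 1.
Take r = r_1 = 7/5. Let y(x) = x^r sum_{n>=0} a_n x^n with a_0 = 1.
Substitute y = x^r sum a_n x^n and match x^{r+n}. The recurrence is
  D(n) a_n + 2 a_{n-1} + 3 a_{n-2} = 0,  where D(n) = (r+n)(r+n-1) + (-7/5)(r+n) + (7/5).
  a_n = [-2 a_{n-1} - 3 a_{n-2}] / D(n).
Since the indicial polynomial factors as (r - r_1)(r - r_2), D(n) = (r_1 + n - r_1)(r_1 + n - r_2) = n(n + 2/5).
Evaluating step by step (a_0 = 1):
  n = 1: D(1) = 1(1 + 2/5) = 7/5; numerator = -2(1) = -2; a_1 = (-2)/(7/5) = -10/7
  n = 2: D(2) = 2(2 + 2/5) = 24/5; numerator = -2(-10/7) - 3(1) = -1/7; a_2 = (-1/7)/(24/5) = -5/168
  n = 3: D(3) = 3(3 + 2/5) = 51/5; numerator = -2(-5/168) - 3(-10/7) = 365/84; a_3 = (365/84)/(51/5) = 1825/4284
  n = 4: D(4) = 4(4 + 2/5) = 88/5; numerator = -2(1825/4284) - 3(-5/168) = -6535/8568; a_4 = (-6535/8568)/(88/5) = -32675/753984

r = 7/5; a_0 = 1; a_1 = -10/7; a_2 = -5/168; a_3 = 1825/4284; a_4 = -32675/753984


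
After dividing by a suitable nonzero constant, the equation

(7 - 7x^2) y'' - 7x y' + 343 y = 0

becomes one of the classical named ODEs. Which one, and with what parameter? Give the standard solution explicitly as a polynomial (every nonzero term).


All three coefficients share the factor 7; dividing through by 7 gives  (1 - x^2) y'' - x y' + 49 y = 0.
This matches the Chebyshev equation (1 - x^2) y'' - x y' + n^2 y = 0 (note the -x y' term, not -2x y') with n^2 = 49, so n = 7; the polynomial solution is T_7(x).
With y = sum_k a_k x^k, matching x^k gives (k+2)(k+1) a_{k+2} = (k^2 - n^2) a_k = (k - 7)(k + 7) a_k. The right side vanishes at k = 7, so the series with the parity of 7 terminates at degree 7.
Standard normalization: leading coefficient of T_n is 2^(n-1), so a_7 = 2^6 = 64. Work downward with a_k = (k+1)(k+2) a_{k+2} / ((k - 7)(k + 7)):
  a_5 = (6)(7)(64) / ((5 - 7)(5 + 7)) = 2688/(-24) = -112
  a_3 = (4)(5)(-112) / ((3 - 7)(3 + 7)) = -2240/(-40) = 56
  a_1 = (2)(3)(56) / ((1 - 7)(1 + 7)) = 336/(-48) = -7
Hence T_7(x) = 64 x^7 - 112 x^5 + 56 x^3 - 7 x.

T_7(x); series = 64 x^7 - 112 x^5 + 56 x^3 - 7 x


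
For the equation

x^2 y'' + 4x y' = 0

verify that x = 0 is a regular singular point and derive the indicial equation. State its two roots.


Divide by x^2 to reach normal form y'' + P_1(x) y' + P_2(x) y = 0 with P_1(x) = 4/x and P_2(x) = 0.
x = 0 is a singular point because the y'-coefficient 4/x has a pole at x = 0.
It is a regular singular point because x P_1(x) = p(x) = 4 and x^2 P_2(x) = q(x) = 0 are polynomials, hence analytic at x = 0.
p(0) = 4,  q(0) = 0.
Indicial equation: r(r-1) + p(0) r + q(0) = 0, i.e. r^2 + (p(0) - 1) r + q(0) = 0, i.e. r^2 + 3 r = 0.
Discriminant: (3)^2 - 4(0) = 9, so r = (-3 ± 3)/2.
Solving: r_1 = 0, r_2 = -3.

indicial: r^2 + 3 r = 0; roots r_1 = 0, r_2 = -3


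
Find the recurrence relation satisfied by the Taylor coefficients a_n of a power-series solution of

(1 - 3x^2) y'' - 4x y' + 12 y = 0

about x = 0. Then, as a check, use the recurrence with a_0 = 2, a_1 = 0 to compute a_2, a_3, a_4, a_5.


Substitute y = sum_n a_n x^n.
(1 - 3 x^2) y'' contributes (n+2)(n+1) a_{n+2} - 3 n(n-1) a_n at x^n.
-4 x y'(x) contributes -4 n a_n at x^n.
12 y(x) contributes 12 a_n at x^n.
Matching x^n: (n+2)(n+1) a_{n+2} + (-3 n(n-1) - 4 n + 12) a_n = 0.
Thus a_{n+2} = (3 n(n-1) + 4 n - 12) / ((n+1)(n+2)) * a_n.

Check with a_0 = 2, a_1 = 0 (apply the recurrence for n = 0, 1, 2, 3): a_0 = 2, a_1 = 0, a_2 = -12, a_3 = 0, a_4 = -2, a_5 = 0.

a_(n+2) = (3 n(n-1) + 4 n - 12) / ((n+1)(n+2)) * a_n; check: a_0 = 2, a_1 = 0, a_2 = -12, a_3 = 0, a_4 = -2, a_5 = 0


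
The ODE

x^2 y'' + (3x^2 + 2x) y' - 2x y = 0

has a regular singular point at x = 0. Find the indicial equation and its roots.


Divide by x^2 to reach normal form y'' + P_1(x) y' + P_2(x) y = 0 with P_1(x) = 3 + 2/x and P_2(x) = -2/x.
x = 0 is a singular point because the y'-coefficient 3 + 2/x has a pole at x = 0 and the y-coefficient -2/x has a pole at x = 0.
It is a regular singular point because x P_1(x) = p(x) = 3x + 2 and x^2 P_2(x) = q(x) = -2x are polynomials, hence analytic at x = 0.
p(0) = 2,  q(0) = 0.
Indicial equation: r(r-1) + p(0) r + q(0) = 0, i.e. r^2 + (p(0) - 1) r + q(0) = 0, i.e. r^2 + 1 r = 0.
Discriminant: (1)^2 - 4(0) = 1, so r = (-1 ± 1)/2.
Solving: r_1 = 0, r_2 = -1.

indicial: r^2 + 1 r = 0; roots r_1 = 0, r_2 = -1


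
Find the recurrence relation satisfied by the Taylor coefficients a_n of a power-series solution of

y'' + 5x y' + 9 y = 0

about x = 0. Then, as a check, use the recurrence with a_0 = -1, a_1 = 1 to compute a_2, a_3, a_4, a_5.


Substitute y = sum_n a_n x^n.
y''(x) has coefficient (n+2)(n+1) a_{n+2} at x^n;
5 x y'(x) has coefficient 5 n a_n at x^n (shift);
9 y(x) has coefficient 9 a_n at x^n.
Matching x^n: (n+2)(n+1) a_{n+2} + (5n + 9) a_n = 0.
Thus a_{n+2} = (-5n - 9) / ((n+1)(n+2)) * a_n.

Check with a_0 = -1, a_1 = 1 (apply the recurrence for n = 0, 1, 2, 3): a_0 = -1, a_1 = 1, a_2 = 9/2, a_3 = -7/3, a_4 = -57/8, a_5 = 14/5.

a_(n+2) = (-5n - 9) / ((n+1)(n+2)) * a_n; check: a_0 = -1, a_1 = 1, a_2 = 9/2, a_3 = -7/3, a_4 = -57/8, a_5 = 14/5


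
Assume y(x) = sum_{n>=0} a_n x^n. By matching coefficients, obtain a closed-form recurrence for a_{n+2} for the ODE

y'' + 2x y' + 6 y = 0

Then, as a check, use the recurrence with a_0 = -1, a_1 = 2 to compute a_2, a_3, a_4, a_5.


Substitute y = sum_n a_n x^n.
y''(x) has coefficient (n+2)(n+1) a_{n+2} at x^n;
2 x y'(x) has coefficient 2 n a_n at x^n (shift);
6 y(x) has coefficient 6 a_n at x^n.
Matching x^n: (n+2)(n+1) a_{n+2} + (2n + 6) a_n = 0.
Thus a_{n+2} = (-2n - 6) / ((n+1)(n+2)) * a_n.

Check with a_0 = -1, a_1 = 2 (apply the recurrence for n = 0, 1, 2, 3): a_0 = -1, a_1 = 2, a_2 = 3, a_3 = -8/3, a_4 = -5/2, a_5 = 8/5.

a_(n+2) = (-2n - 6) / ((n+1)(n+2)) * a_n; check: a_0 = -1, a_1 = 2, a_2 = 3, a_3 = -8/3, a_4 = -5/2, a_5 = 8/5


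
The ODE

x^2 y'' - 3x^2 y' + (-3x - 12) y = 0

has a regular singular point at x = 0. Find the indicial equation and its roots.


Divide by x^2 to reach normal form y'' + P_1(x) y' + P_2(x) y = 0 with P_1(x) = -3 and P_2(x) = -3/x - 12/x^2.
x = 0 is a singular point because the y-coefficient -3/x - 12/x^2 has a pole at x = 0.
It is a regular singular point because x P_1(x) = p(x) = -3x and x^2 P_2(x) = q(x) = -3x - 12 are polynomials, hence analytic at x = 0.
p(0) = 0,  q(0) = -12.
Indicial equation: r(r-1) + p(0) r + q(0) = 0, i.e. r^2 + (p(0) - 1) r + q(0) = 0, i.e. r^2 - 1 r - 12 = 0.
Discriminant: (-1)^2 - 4(-12) = 49, so r = (1 ± 7)/2.
Solving: r_1 = 4, r_2 = -3.

indicial: r^2 - 1 r - 12 = 0; roots r_1 = 4, r_2 = -3


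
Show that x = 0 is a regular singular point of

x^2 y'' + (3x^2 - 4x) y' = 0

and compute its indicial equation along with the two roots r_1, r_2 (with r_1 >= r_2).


Divide by x^2 to reach normal form y'' + P_1(x) y' + P_2(x) y = 0 with P_1(x) = 3 - 4/x and P_2(x) = 0.
x = 0 is a singular point because the y'-coefficient 3 - 4/x has a pole at x = 0.
It is a regular singular point because x P_1(x) = p(x) = 3x - 4 and x^2 P_2(x) = q(x) = 0 are polynomials, hence analytic at x = 0.
p(0) = -4,  q(0) = 0.
Indicial equation: r(r-1) + p(0) r + q(0) = 0, i.e. r^2 + (p(0) - 1) r + q(0) = 0, i.e. r^2 - 5 r = 0.
Discriminant: (-5)^2 - 4(0) = 25, so r = (5 ± 5)/2.
Solving: r_1 = 5, r_2 = 0.

indicial: r^2 - 5 r = 0; roots r_1 = 5, r_2 = 0


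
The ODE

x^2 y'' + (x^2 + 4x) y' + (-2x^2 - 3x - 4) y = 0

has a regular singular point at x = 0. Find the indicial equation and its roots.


Divide by x^2 to reach normal form y'' + P_1(x) y' + P_2(x) y = 0 with P_1(x) = 1 + 4/x and P_2(x) = -2 - 3/x - 4/x^2.
x = 0 is a singular point because the y'-coefficient 1 + 4/x has a pole at x = 0 and the y-coefficient -2 - 3/x - 4/x^2 has a pole at x = 0.
It is a regular singular point because x P_1(x) = p(x) = x + 4 and x^2 P_2(x) = q(x) = -2x^2 - 3x - 4 are polynomials, hence analytic at x = 0.
p(0) = 4,  q(0) = -4.
Indicial equation: r(r-1) + p(0) r + q(0) = 0, i.e. r^2 + (p(0) - 1) r + q(0) = 0, i.e. r^2 + 3 r - 4 = 0.
Discriminant: (3)^2 - 4(-4) = 25, so r = (-3 ± 5)/2.
Solving: r_1 = 1, r_2 = -4.

indicial: r^2 + 3 r - 4 = 0; roots r_1 = 1, r_2 = -4


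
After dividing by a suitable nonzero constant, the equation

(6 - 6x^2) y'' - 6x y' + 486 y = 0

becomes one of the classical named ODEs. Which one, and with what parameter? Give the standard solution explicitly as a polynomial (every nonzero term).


All three coefficients share the factor 6; dividing through by 6 gives  (1 - x^2) y'' - x y' + 81 y = 0.
This matches the Chebyshev equation (1 - x^2) y'' - x y' + n^2 y = 0 (note the -x y' term, not -2x y') with n^2 = 81, so n = 9; the polynomial solution is T_9(x).
With y = sum_k a_k x^k, matching x^k gives (k+2)(k+1) a_{k+2} = (k^2 - n^2) a_k = (k - 9)(k + 9) a_k. The right side vanishes at k = 9, so the series with the parity of 9 terminates at degree 9.
Standard normalization: leading coefficient of T_n is 2^(n-1), so a_9 = 2^8 = 256. Work downward with a_k = (k+1)(k+2) a_{k+2} / ((k - 9)(k + 9)):
  a_7 = (8)(9)(256) / ((7 - 9)(7 + 9)) = 18432/(-32) = -576
  a_5 = (6)(7)(-576) / ((5 - 9)(5 + 9)) = -24192/(-56) = 432
  a_3 = (4)(5)(432) / ((3 - 9)(3 + 9)) = 8640/(-72) = -120
  a_1 = (2)(3)(-120) / ((1 - 9)(1 + 9)) = -720/(-80) = 9
Hence T_9(x) = 256 x^9 - 576 x^7 + 432 x^5 - 120 x^3 + 9 x.

T_9(x); series = 256 x^9 - 576 x^7 + 432 x^5 - 120 x^3 + 9 x


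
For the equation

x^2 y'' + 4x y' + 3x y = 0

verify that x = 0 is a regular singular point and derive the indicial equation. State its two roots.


Divide by x^2 to reach normal form y'' + P_1(x) y' + P_2(x) y = 0 with P_1(x) = 4/x and P_2(x) = 3/x.
x = 0 is a singular point because the y'-coefficient 4/x has a pole at x = 0 and the y-coefficient 3/x has a pole at x = 0.
It is a regular singular point because x P_1(x) = p(x) = 4 and x^2 P_2(x) = q(x) = 3x are polynomials, hence analytic at x = 0.
p(0) = 4,  q(0) = 0.
Indicial equation: r(r-1) + p(0) r + q(0) = 0, i.e. r^2 + (p(0) - 1) r + q(0) = 0, i.e. r^2 + 3 r = 0.
Discriminant: (3)^2 - 4(0) = 9, so r = (-3 ± 3)/2.
Solving: r_1 = 0, r_2 = -3.

indicial: r^2 + 3 r = 0; roots r_1 = 0, r_2 = -3


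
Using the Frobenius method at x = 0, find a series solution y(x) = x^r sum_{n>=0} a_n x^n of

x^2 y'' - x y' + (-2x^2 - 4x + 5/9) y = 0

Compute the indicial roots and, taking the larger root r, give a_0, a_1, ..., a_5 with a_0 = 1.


Write in Frobenius form y'' + (p(x)/x) y' + (q(x)/x^2) y = 0:
  p(x) = -1,  q(x) = -2x^2 - 4x + 5/9.
Indicial equation: r(r-1) + (-1) r + (5/9) = 0 -> roots r_1 = 5/3, r_2 = 1/3.
Take r = r_1 = 5/3. Let y(x) = x^r sum_{n>=0} a_n x^n with a_0 = 1.
Substitute y = x^r sum a_n x^n and match x^{r+n}. The recurrence is
  D(n) a_n - 4 a_{n-1} - 2 a_{n-2} = 0,  where D(n) = (r+n)(r+n-1) + (-1)(r+n) + (5/9).
  a_n = [4 a_{n-1} + 2 a_{n-2}] / D(n).
Since the indicial polynomial factors as (r - r_1)(r - r_2), D(n) = (r_1 + n - r_1)(r_1 + n - r_2) = n(n + 4/3).
Evaluating step by step (a_0 = 1):
  n = 1: D(1) = 1(1 + 4/3) = 7/3; numerator = 4(1) = 4; a_1 = (4)/(7/3) = 12/7
  n = 2: D(2) = 2(2 + 4/3) = 20/3; numerator = 4(12/7) + 2(1) = 62/7; a_2 = (62/7)/(20/3) = 93/70
  n = 3: D(3) = 3(3 + 4/3) = 13; numerator = 4(93/70) + 2(12/7) = 306/35; a_3 = (306/35)/(13) = 306/455
  n = 4: D(4) = 4(4 + 4/3) = 64/3; numerator = 4(306/455) + 2(93/70) = 2433/455; a_4 = (2433/455)/(64/3) = 7299/29120
  n = 5: D(5) = 5(5 + 4/3) = 95/3; numerator = 4(7299/29120) + 2(306/455) = 17091/7280; a_5 = (17091/7280)/(95/3) = 51273/691600

r = 5/3; a_0 = 1; a_1 = 12/7; a_2 = 93/70; a_3 = 306/455; a_4 = 7299/29120; a_5 = 51273/691600


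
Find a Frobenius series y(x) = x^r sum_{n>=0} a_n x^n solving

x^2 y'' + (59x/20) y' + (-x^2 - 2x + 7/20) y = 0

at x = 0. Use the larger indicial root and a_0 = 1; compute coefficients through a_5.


Write in Frobenius form y'' + (p(x)/x) y' + (q(x)/x^2) y = 0:
  p(x) = 59/20,  q(x) = -x^2 - 2x + 7/20.
Indicial equation: r(r-1) + (59/20) r + (7/20) = 0 -> roots r_1 = -1/5, r_2 = -7/4.
Take r = r_1 = -1/5. Let y(x) = x^r sum_{n>=0} a_n x^n with a_0 = 1.
Substitute y = x^r sum a_n x^n and match x^{r+n}. The recurrence is
  D(n) a_n - 2 a_{n-1} - 1 a_{n-2} = 0,  where D(n) = (r+n)(r+n-1) + (59/20)(r+n) + (7/20).
  a_n = [2 a_{n-1} + 1 a_{n-2}] / D(n).
Since the indicial polynomial factors as (r - r_1)(r - r_2), D(n) = (r_1 + n - r_1)(r_1 + n - r_2) = n(n + 31/20).
Evaluating step by step (a_0 = 1):
  n = 1: D(1) = 1(1 + 31/20) = 51/20; numerator = 2(1) = 2; a_1 = (2)/(51/20) = 40/51
  n = 2: D(2) = 2(2 + 31/20) = 71/10; numerator = 2(40/51) + 1(1) = 131/51; a_2 = (131/51)/(71/10) = 1310/3621
  n = 3: D(3) = 3(3 + 31/20) = 273/20; numerator = 2(1310/3621) + 1(40/51) = 1820/1207; a_3 = (1820/1207)/(273/20) = 400/3621
  n = 4: D(4) = 4(4 + 31/20) = 111/5; numerator = 2(400/3621) + 1(1310/3621) = 2110/3621; a_4 = (2110/3621)/(111/5) = 10550/401931
  n = 5: D(5) = 5(5 + 31/20) = 131/4; numerator = 2(10550/401931) + 1(400/3621) = 65500/401931; a_5 = (65500/401931)/(131/4) = 2000/401931

r = -1/5; a_0 = 1; a_1 = 40/51; a_2 = 1310/3621; a_3 = 400/3621; a_4 = 10550/401931; a_5 = 2000/401931


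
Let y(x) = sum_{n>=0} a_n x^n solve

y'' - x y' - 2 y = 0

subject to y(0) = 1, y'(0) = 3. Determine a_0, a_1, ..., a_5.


Ansatz: y(x) = sum_{n>=0} a_n x^n, so y'(x) = sum_{n>=1} n a_n x^(n-1) and y''(x) = sum_{n>=2} n(n-1) a_n x^(n-2).
Substitute into P(x) y'' + Q(x) y' + R(x) y = 0 with P(x) = 1, Q(x) = -x, R(x) = -2, and match powers of x.
Initial conditions: a_0 = 1, a_1 = 3.
Setting the coefficient of each power of x to zero and solving order by order (substituting the coefficients already found):
  x^0: 2 a_2 - 2 a_0 = 0  ->  2 a_2 = 2 a_0 = 2  ->  a_2 = 1
  x^1: 6 a_3 - 3 a_1 = 0  ->  6 a_3 = 3 a_1 = 9  ->  a_3 = 3/2
  x^2: 12 a_4 - 4 a_2 = 0  ->  12 a_4 = 4 a_2 = 4  ->  a_4 = 1/3
  x^3: 20 a_5 - 5 a_3 = 0  ->  20 a_5 = 5 a_3 = 15/2  ->  a_5 = 3/8
Truncated series: y(x) = 1 + 3 x + x^2 + (3/2) x^3 + (1/3) x^4 + (3/8) x^5 + O(x^6).

a_0 = 1; a_1 = 3; a_2 = 1; a_3 = 3/2; a_4 = 1/3; a_5 = 3/8


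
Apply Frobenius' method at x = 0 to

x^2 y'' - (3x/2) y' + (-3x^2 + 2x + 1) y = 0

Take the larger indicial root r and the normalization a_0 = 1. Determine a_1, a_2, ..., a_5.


Write in Frobenius form y'' + (p(x)/x) y' + (q(x)/x^2) y = 0:
  p(x) = -3/2,  q(x) = -3x^2 + 2x + 1.
Indicial equation: r(r-1) + (-3/2) r + (1) = 0 -> roots r_1 = 2, r_2 = 1/2.
Take r = r_1 = 2. Let y(x) = x^r sum_{n>=0} a_n x^n with a_0 = 1.
Substitute y = x^r sum a_n x^n and match x^{r+n}. The recurrence is
  D(n) a_n + 2 a_{n-1} - 3 a_{n-2} = 0,  where D(n) = (r+n)(r+n-1) + (-3/2)(r+n) + (1).
  a_n = [-2 a_{n-1} + 3 a_{n-2}] / D(n).
Since the indicial polynomial factors as (r - r_1)(r - r_2), D(n) = (r_1 + n - r_1)(r_1 + n - r_2) = n(n + 3/2).
Evaluating step by step (a_0 = 1):
  n = 1: D(1) = 1(1 + 3/2) = 5/2; numerator = -2(1) = -2; a_1 = (-2)/(5/2) = -4/5
  n = 2: D(2) = 2(2 + 3/2) = 7; numerator = -2(-4/5) + 3(1) = 23/5; a_2 = (23/5)/(7) = 23/35
  n = 3: D(3) = 3(3 + 3/2) = 27/2; numerator = -2(23/35) + 3(-4/5) = -26/7; a_3 = (-26/7)/(27/2) = -52/189
  n = 4: D(4) = 4(4 + 3/2) = 22; numerator = -2(-52/189) + 3(23/35) = 2383/945; a_4 = (2383/945)/(22) = 2383/20790
  n = 5: D(5) = 5(5 + 3/2) = 65/2; numerator = -2(2383/20790) + 3(-52/189) = -10963/10395; a_5 = (-10963/10395)/(65/2) = -21926/675675

r = 2; a_0 = 1; a_1 = -4/5; a_2 = 23/35; a_3 = -52/189; a_4 = 2383/20790; a_5 = -21926/675675


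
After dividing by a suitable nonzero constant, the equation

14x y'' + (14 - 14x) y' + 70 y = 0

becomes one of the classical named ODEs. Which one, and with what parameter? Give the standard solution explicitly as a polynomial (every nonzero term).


All three coefficients share the factor 14; dividing through by 14 gives  x y'' + (1 - x) y' + 5 y = 0.
This matches the Laguerre equation x y'' + (1 - x) y' + n y = 0 with n = 5; the polynomial solution is L_5(x).
With y = sum_k a_k x^k, matching x^k gives (k+1)k a_{k+1} + (k+1) a_{k+1} - k a_k + n a_k = 0, i.e. (k+1)^2 a_{k+1} = (k - n) a_k = (k - 5) a_k. The right side vanishes at k = 5, so the series terminates at degree 5.
Standard normalization L_n(0) = 1 gives a_0 = 1. Work upward with a_{k+1} = (k - 5) a_k / (k+1)^2:
  a_1 = (0 - 5)(1) / 1^2 = -5/1 = -5
  a_2 = (1 - 5)(-5) / 2^2 = 20/4 = 5
  a_3 = (2 - 5)(5) / 3^2 = -15/9 = -5/3
  a_4 = (3 - 5)(-5/3) / 4^2 = (10/3)/16 = 5/24
  a_5 = (4 - 5)(5/24) / 5^2 = (-5/24)/25 = -1/120
Hence L_5(x) = -x^5/120 + 5 x^4/24 - 5 x^3/3 + 5 x^2 - 5 x + 1.

L_5(x); series = -x^5/120 + 5 x^4/24 - 5 x^3/3 + 5 x^2 - 5 x + 1


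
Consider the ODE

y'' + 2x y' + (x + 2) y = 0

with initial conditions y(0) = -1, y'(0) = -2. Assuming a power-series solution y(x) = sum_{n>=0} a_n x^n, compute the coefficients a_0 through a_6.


Ansatz: y(x) = sum_{n>=0} a_n x^n, so y'(x) = sum_{n>=1} n a_n x^(n-1) and y''(x) = sum_{n>=2} n(n-1) a_n x^(n-2).
Substitute into P(x) y'' + Q(x) y' + R(x) y = 0 with P(x) = 1, Q(x) = 2x, R(x) = x + 2, and match powers of x.
Initial conditions: a_0 = -1, a_1 = -2.
Setting the coefficient of each power of x to zero and solving order by order (substituting the coefficients already found):
  x^0: 2 a_2 + 2 a_0 = 0  ->  2 a_2 = -2 a_0 = 2  ->  a_2 = 1
  x^1: 6 a_3 + 4 a_1 + a_0 = 0  ->  6 a_3 = -4 a_1 - a_0 = 9  ->  a_3 = 3/2
  x^2: 12 a_4 + 6 a_2 + a_1 = 0  ->  12 a_4 = -6 a_2 - a_1 = -4  ->  a_4 = -1/3
  x^3: 20 a_5 + 8 a_3 + a_2 = 0  ->  20 a_5 = -8 a_3 - a_2 = -13  ->  a_5 = -13/20
  x^4: 30 a_6 + 10 a_4 + a_3 = 0  ->  30 a_6 = -10 a_4 - a_3 = 11/6  ->  a_6 = 11/180
Truncated series: y(x) = -1 - 2 x + x^2 + (3/2) x^3 - (1/3) x^4 - (13/20) x^5 + (11/180) x^6 + O(x^7).

a_0 = -1; a_1 = -2; a_2 = 1; a_3 = 3/2; a_4 = -1/3; a_5 = -13/20; a_6 = 11/180


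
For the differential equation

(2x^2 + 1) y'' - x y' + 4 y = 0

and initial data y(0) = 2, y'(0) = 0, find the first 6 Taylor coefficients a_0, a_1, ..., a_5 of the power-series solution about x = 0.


Ansatz: y(x) = sum_{n>=0} a_n x^n, so y'(x) = sum_{n>=1} n a_n x^(n-1) and y''(x) = sum_{n>=2} n(n-1) a_n x^(n-2).
Substitute into P(x) y'' + Q(x) y' + R(x) y = 0 with P(x) = 2x^2 + 1, Q(x) = -x, R(x) = 4, and match powers of x.
Initial conditions: a_0 = 2, a_1 = 0.
Setting the coefficient of each power of x to zero and solving order by order (substituting the coefficients already found):
  x^0: 2 a_2 + 4 a_0 = 0  ->  2 a_2 = -4 a_0 = -8  ->  a_2 = -4
  x^1: 6 a_3 + 3 a_1 = 0  ->  6 a_3 = -3 a_1 = 0  ->  a_3 = 0
  x^2: 12 a_4 + 6 a_2 = 0  ->  12 a_4 = -6 a_2 = 24  ->  a_4 = 2
  x^3: 20 a_5 + 13 a_3 = 0  ->  20 a_5 = -13 a_3 = 0  ->  a_5 = 0
Truncated series: y(x) = 2 - 4 x^2 + 2 x^4 + O(x^6).

a_0 = 2; a_1 = 0; a_2 = -4; a_3 = 0; a_4 = 2; a_5 = 0


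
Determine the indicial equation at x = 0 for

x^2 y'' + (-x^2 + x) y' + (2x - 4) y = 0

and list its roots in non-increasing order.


Divide by x^2 to reach normal form y'' + P_1(x) y' + P_2(x) y = 0 with P_1(x) = -1 + 1/x and P_2(x) = 2/x - 4/x^2.
x = 0 is a singular point because the y'-coefficient -1 + 1/x has a pole at x = 0 and the y-coefficient 2/x - 4/x^2 has a pole at x = 0.
It is a regular singular point because x P_1(x) = p(x) = 1 - x and x^2 P_2(x) = q(x) = 2x - 4 are polynomials, hence analytic at x = 0.
p(0) = 1,  q(0) = -4.
Indicial equation: r(r-1) + p(0) r + q(0) = 0, i.e. r^2 + (p(0) - 1) r + q(0) = 0, i.e. r^2 - 4 = 0.
Discriminant: (0)^2 - 4(-4) = 16, so r = (0 ± 4)/2.
Solving: r_1 = 2, r_2 = -2.

indicial: r^2 - 4 = 0; roots r_1 = 2, r_2 = -2


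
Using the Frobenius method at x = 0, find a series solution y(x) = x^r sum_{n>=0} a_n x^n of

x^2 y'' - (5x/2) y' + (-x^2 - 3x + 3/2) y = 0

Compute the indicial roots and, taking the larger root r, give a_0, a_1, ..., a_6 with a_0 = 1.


Write in Frobenius form y'' + (p(x)/x) y' + (q(x)/x^2) y = 0:
  p(x) = -5/2,  q(x) = -x^2 - 3x + 3/2.
Indicial equation: r(r-1) + (-5/2) r + (3/2) = 0 -> roots r_1 = 3, r_2 = 1/2.
Take r = r_1 = 3. Let y(x) = x^r sum_{n>=0} a_n x^n with a_0 = 1.
Substitute y = x^r sum a_n x^n and match x^{r+n}. The recurrence is
  D(n) a_n - 3 a_{n-1} - 1 a_{n-2} = 0,  where D(n) = (r+n)(r+n-1) + (-5/2)(r+n) + (3/2).
  a_n = [3 a_{n-1} + 1 a_{n-2}] / D(n).
Since the indicial polynomial factors as (r - r_1)(r - r_2), D(n) = (r_1 + n - r_1)(r_1 + n - r_2) = n(n + 5/2).
Evaluating step by step (a_0 = 1):
  n = 1: D(1) = 1(1 + 5/2) = 7/2; numerator = 3(1) = 3; a_1 = (3)/(7/2) = 6/7
  n = 2: D(2) = 2(2 + 5/2) = 9; numerator = 3(6/7) + 1(1) = 25/7; a_2 = (25/7)/(9) = 25/63
  n = 3: D(3) = 3(3 + 5/2) = 33/2; numerator = 3(25/63) + 1(6/7) = 43/21; a_3 = (43/21)/(33/2) = 86/693
  n = 4: D(4) = 4(4 + 5/2) = 26; numerator = 3(86/693) + 1(25/63) = 533/693; a_4 = (533/693)/(26) = 41/1386
  n = 5: D(5) = 5(5 + 5/2) = 75/2; numerator = 3(41/1386) + 1(86/693) = 295/1386; a_5 = (295/1386)/(75/2) = 59/10395
  n = 6: D(6) = 6(6 + 5/2) = 51; numerator = 3(59/10395) + 1(41/1386) = 323/6930; a_6 = (323/6930)/(51) = 19/20790

r = 3; a_0 = 1; a_1 = 6/7; a_2 = 25/63; a_3 = 86/693; a_4 = 41/1386; a_5 = 59/10395; a_6 = 19/20790


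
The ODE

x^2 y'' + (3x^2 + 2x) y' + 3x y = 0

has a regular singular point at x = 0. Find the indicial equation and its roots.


Divide by x^2 to reach normal form y'' + P_1(x) y' + P_2(x) y = 0 with P_1(x) = 3 + 2/x and P_2(x) = 3/x.
x = 0 is a singular point because the y'-coefficient 3 + 2/x has a pole at x = 0 and the y-coefficient 3/x has a pole at x = 0.
It is a regular singular point because x P_1(x) = p(x) = 3x + 2 and x^2 P_2(x) = q(x) = 3x are polynomials, hence analytic at x = 0.
p(0) = 2,  q(0) = 0.
Indicial equation: r(r-1) + p(0) r + q(0) = 0, i.e. r^2 + (p(0) - 1) r + q(0) = 0, i.e. r^2 + 1 r = 0.
Discriminant: (1)^2 - 4(0) = 1, so r = (-1 ± 1)/2.
Solving: r_1 = 0, r_2 = -1.

indicial: r^2 + 1 r = 0; roots r_1 = 0, r_2 = -1


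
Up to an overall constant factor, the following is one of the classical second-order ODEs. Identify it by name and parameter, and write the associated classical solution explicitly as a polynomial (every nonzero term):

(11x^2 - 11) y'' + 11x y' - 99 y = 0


All three coefficients share the factor -11; dividing through by -11 gives  (1 - x^2) y'' - x y' + 9 y = 0.
This matches the Chebyshev equation (1 - x^2) y'' - x y' + n^2 y = 0 (note the -x y' term, not -2x y') with n^2 = 9, so n = 3; the polynomial solution is T_3(x).
With y = sum_k a_k x^k, matching x^k gives (k+2)(k+1) a_{k+2} = (k^2 - n^2) a_k = (k - 3)(k + 3) a_k. The right side vanishes at k = 3, so the series with the parity of 3 terminates at degree 3.
Standard normalization: leading coefficient of T_n is 2^(n-1), so a_3 = 2^2 = 4. Work downward with a_k = (k+1)(k+2) a_{k+2} / ((k - 3)(k + 3)):
  a_1 = (2)(3)(4) / ((1 - 3)(1 + 3)) = 24/(-8) = -3
Hence T_3(x) = 4 x^3 - 3 x.

T_3(x); series = 4 x^3 - 3 x


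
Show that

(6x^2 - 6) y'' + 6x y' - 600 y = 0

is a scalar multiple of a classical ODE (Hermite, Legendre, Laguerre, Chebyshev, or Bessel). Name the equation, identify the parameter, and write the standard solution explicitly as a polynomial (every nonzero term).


All three coefficients share the factor -6; dividing through by -6 gives  (1 - x^2) y'' - x y' + 100 y = 0.
This matches the Chebyshev equation (1 - x^2) y'' - x y' + n^2 y = 0 (note the -x y' term, not -2x y') with n^2 = 100, so n = 10; the polynomial solution is T_10(x).
With y = sum_k a_k x^k, matching x^k gives (k+2)(k+1) a_{k+2} = (k^2 - n^2) a_k = (k - 10)(k + 10) a_k. The right side vanishes at k = 10, so the series with the parity of 10 terminates at degree 10.
Standard normalization: leading coefficient of T_n is 2^(n-1), so a_10 = 2^9 = 512. Work downward with a_k = (k+1)(k+2) a_{k+2} / ((k - 10)(k + 10)):
  a_8 = (9)(10)(512) / ((8 - 10)(8 + 10)) = 46080/(-36) = -1280
  a_6 = (7)(8)(-1280) / ((6 - 10)(6 + 10)) = -71680/(-64) = 1120
  a_4 = (5)(6)(1120) / ((4 - 10)(4 + 10)) = 33600/(-84) = -400
  a_2 = (3)(4)(-400) / ((2 - 10)(2 + 10)) = -4800/(-96) = 50
  a_0 = (1)(2)(50) / ((0 - 10)(0 + 10)) = 100/(-100) = -1
Hence T_10(x) = 512 x^10 - 1280 x^8 + 1120 x^6 - 400 x^4 + 50 x^2 - 1.

T_10(x); series = 512 x^10 - 1280 x^8 + 1120 x^6 - 400 x^4 + 50 x^2 - 1
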